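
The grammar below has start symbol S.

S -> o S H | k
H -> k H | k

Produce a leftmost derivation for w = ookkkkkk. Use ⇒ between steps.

S⇒oSH⇒ooSHH⇒ookHH⇒ookkHH⇒ookkkHH⇒ookkkkH⇒ookkkkkH⇒ookkkkkk

S ⇒ oSH   [S -> o S H]
oSH ⇒ ooSHH   [S -> o S H]
ooSHH ⇒ ookHH   [S -> k]
ookHH ⇒ ookkHH   [H -> k H]
ookkHH ⇒ ookkkHH   [H -> k H]
ookkkHH ⇒ ookkkkH   [H -> k]
ookkkkH ⇒ ookkkkkH   [H -> k H]
ookkkkkH ⇒ ookkkkkk   [H -> k]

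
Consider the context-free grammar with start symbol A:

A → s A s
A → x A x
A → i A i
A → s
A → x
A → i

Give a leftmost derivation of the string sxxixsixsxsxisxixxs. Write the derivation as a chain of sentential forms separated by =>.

A => sAs   [A → s A s]
sAs => sxAxs   [A → x A x]
sxAxs => sxxAxxs   [A → x A x]
sxxAxxs => sxxiAixxs   [A → i A i]
sxxiAixxs => sxxixAxixxs   [A → x A x]
sxxixAxixxs => sxxixsAsxixxs   [A → s A s]
sxxixsAsxixxs => sxxixsiAisxixxs   [A → i A i]
sxxixsiAisxixxs => sxxixsixAxisxixxs   [A → x A x]
sxxixsixAxisxixxs => sxxixsixsAsxisxixxs   [A → s A s]
sxxixsixsAsxisxixxs => sxxixsixsxsxisxixxs   [A → x]

A => sAs => sxAxs => sxxAxxs => sxxiAixxs => sxxixAxixxs => sxxixsAsxixxs => sxxixsiAisxixxs => sxxixsixAxisxixxs => sxxixsixsAsxisxixxs => sxxixsixsxsxisxixxs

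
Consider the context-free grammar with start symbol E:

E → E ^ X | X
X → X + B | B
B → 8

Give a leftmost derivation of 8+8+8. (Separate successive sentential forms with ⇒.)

E⇒X⇒X+B⇒X+B+B⇒B+B+B⇒8+B+B⇒8+8+B⇒8+8+8

E ⇒ X   [E → X]
X ⇒ X+B   [X → X + B]
X+B ⇒ X+B+B   [X → X + B]
X+B+B ⇒ B+B+B   [X → B]
B+B+B ⇒ 8+B+B   [B → 8]
8+B+B ⇒ 8+8+B   [B → 8]
8+8+B ⇒ 8+8+8   [B → 8]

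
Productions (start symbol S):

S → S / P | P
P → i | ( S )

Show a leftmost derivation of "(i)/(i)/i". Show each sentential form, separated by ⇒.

S ⇒ S/P ⇒ S/P/P ⇒ P/P/P ⇒ (S)/P/P ⇒ (P)/P/P ⇒ (i)/P/P ⇒ (i)/(S)/P ⇒ (i)/(P)/P ⇒ (i)/(i)/P ⇒ (i)/(i)/i

S ⇒ S/P   [S → S / P]
S/P ⇒ S/P/P   [S → S / P]
S/P/P ⇒ P/P/P   [S → P]
P/P/P ⇒ (S)/P/P   [P → ( S )]
(S)/P/P ⇒ (P)/P/P   [S → P]
(P)/P/P ⇒ (i)/P/P   [P → i]
(i)/P/P ⇒ (i)/(S)/P   [P → ( S )]
(i)/(S)/P ⇒ (i)/(P)/P   [S → P]
(i)/(P)/P ⇒ (i)/(i)/P   [P → i]
(i)/(i)/P ⇒ (i)/(i)/i   [P → i]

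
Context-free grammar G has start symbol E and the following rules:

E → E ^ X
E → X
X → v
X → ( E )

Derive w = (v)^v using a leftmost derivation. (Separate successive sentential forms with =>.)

E => E^X => X^X => (E)^X => (X)^X => (v)^X => (v)^v

E => E^X   [E → E ^ X]
E^X => X^X   [E → X]
X^X => (E)^X   [X → ( E )]
(E)^X => (X)^X   [E → X]
(X)^X => (v)^X   [X → v]
(v)^X => (v)^v   [X → v]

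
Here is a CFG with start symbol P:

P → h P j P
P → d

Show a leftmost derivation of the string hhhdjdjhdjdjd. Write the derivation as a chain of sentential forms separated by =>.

P => hPjP   [P → h P j P]
hPjP => hhPjPjP   [P → h P j P]
hhPjPjP => hhhPjPjPjP   [P → h P j P]
hhhPjPjPjP => hhhdjPjPjP   [P → d]
hhhdjPjPjP => hhhdjdjPjP   [P → d]
hhhdjdjPjP => hhhdjdjhPjPjP   [P → h P j P]
hhhdjdjhPjPjP => hhhdjdjhdjPjP   [P → d]
hhhdjdjhdjPjP => hhhdjdjhdjdjP   [P → d]
hhhdjdjhdjdjP => hhhdjdjhdjdjd   [P → d]

P => hPjP => hhPjPjP => hhhPjPjPjP => hhhdjPjPjP => hhhdjdjPjP => hhhdjdjhPjPjP => hhhdjdjhdjPjP => hhhdjdjhdjdjP => hhhdjdjhdjdjd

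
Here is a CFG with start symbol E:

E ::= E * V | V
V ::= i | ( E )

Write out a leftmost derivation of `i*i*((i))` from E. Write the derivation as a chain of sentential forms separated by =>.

E => E*V   [E ::= E * V]
E*V => E*V*V   [E ::= E * V]
E*V*V => V*V*V   [E ::= V]
V*V*V => i*V*V   [V ::= i]
i*V*V => i*i*V   [V ::= i]
i*i*V => i*i*(E)   [V ::= ( E )]
i*i*(E) => i*i*(V)   [E ::= V]
i*i*(V) => i*i*((E))   [V ::= ( E )]
i*i*((E)) => i*i*((V))   [E ::= V]
i*i*((V)) => i*i*((i))   [V ::= i]

E => E*V => E*V*V => V*V*V => i*V*V => i*i*V => i*i*(E) => i*i*(V) => i*i*((E)) => i*i*((V)) => i*i*((i))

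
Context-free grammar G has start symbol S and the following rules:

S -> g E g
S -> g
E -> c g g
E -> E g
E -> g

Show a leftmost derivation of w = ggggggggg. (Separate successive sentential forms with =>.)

S=>gEg=>gEgg=>gEggg=>gEgggg=>gEggggg=>gEgggggg=>gEggggggg=>ggggggggg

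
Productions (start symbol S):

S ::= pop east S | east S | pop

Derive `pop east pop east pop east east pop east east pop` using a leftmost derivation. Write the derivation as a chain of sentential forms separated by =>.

S => pop east S   [S ::= pop east S]
pop east S => pop east pop east S   [S ::= pop east S]
pop east pop east S => pop east pop east pop east S   [S ::= pop east S]
pop east pop east pop east S => pop east pop east pop east east S   [S ::= east S]
pop east pop east pop east east S => pop east pop east pop east east pop east S   [S ::= pop east S]
pop east pop east pop east east pop east S => pop east pop east pop east east pop east east S   [S ::= east S]
pop east pop east pop east east pop east east S => pop east pop east pop east east pop east east pop   [S ::= pop]

S => pop east S => pop east pop east S => pop east pop east pop east S => pop east pop east pop east east S => pop east pop east pop east east pop east S => pop east pop east pop east east pop east east S => pop east pop east pop east east pop east east pop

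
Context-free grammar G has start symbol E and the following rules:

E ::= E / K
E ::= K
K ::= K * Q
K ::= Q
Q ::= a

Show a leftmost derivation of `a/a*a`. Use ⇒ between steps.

E⇒E/K⇒K/K⇒Q/K⇒a/K⇒a/K*Q⇒a/Q*Q⇒a/a*Q⇒a/a*a

E ⇒ E/K   [E ::= E / K]
E/K ⇒ K/K   [E ::= K]
K/K ⇒ Q/K   [K ::= Q]
Q/K ⇒ a/K   [Q ::= a]
a/K ⇒ a/K*Q   [K ::= K * Q]
a/K*Q ⇒ a/Q*Q   [K ::= Q]
a/Q*Q ⇒ a/a*Q   [Q ::= a]
a/a*Q ⇒ a/a*a   [Q ::= a]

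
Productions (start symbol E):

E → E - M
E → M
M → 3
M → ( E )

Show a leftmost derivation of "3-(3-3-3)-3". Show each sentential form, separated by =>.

E => E-M   [E → E - M]
E-M => E-M-M   [E → E - M]
E-M-M => M-M-M   [E → M]
M-M-M => 3-M-M   [M → 3]
3-M-M => 3-(E)-M   [M → ( E )]
3-(E)-M => 3-(E-M)-M   [E → E - M]
3-(E-M)-M => 3-(E-M-M)-M   [E → E - M]
3-(E-M-M)-M => 3-(M-M-M)-M   [E → M]
3-(M-M-M)-M => 3-(3-M-M)-M   [M → 3]
3-(3-M-M)-M => 3-(3-3-M)-M   [M → 3]
3-(3-3-M)-M => 3-(3-3-3)-M   [M → 3]
3-(3-3-3)-M => 3-(3-3-3)-3   [M → 3]

E => E-M => E-M-M => M-M-M => 3-M-M => 3-(E)-M => 3-(E-M)-M => 3-(E-M-M)-M => 3-(M-M-M)-M => 3-(3-M-M)-M => 3-(3-3-M)-M => 3-(3-3-3)-M => 3-(3-3-3)-3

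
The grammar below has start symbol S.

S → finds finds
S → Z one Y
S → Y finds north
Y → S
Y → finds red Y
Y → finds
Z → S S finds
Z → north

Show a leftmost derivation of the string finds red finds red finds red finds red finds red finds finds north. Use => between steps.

S => Y finds north => finds red Y finds north => finds red finds red Y finds north => finds red finds red finds red Y finds north => finds red finds red finds red finds red Y finds north => finds red finds red finds red finds red finds red Y finds north => finds red finds red finds red finds red finds red finds finds north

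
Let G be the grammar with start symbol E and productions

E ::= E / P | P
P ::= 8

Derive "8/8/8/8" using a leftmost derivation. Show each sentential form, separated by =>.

E => E/P   [E ::= E / P]
E/P => E/P/P   [E ::= E / P]
E/P/P => E/P/P/P   [E ::= E / P]
E/P/P/P => P/P/P/P   [E ::= P]
P/P/P/P => 8/P/P/P   [P ::= 8]
8/P/P/P => 8/8/P/P   [P ::= 8]
8/8/P/P => 8/8/8/P   [P ::= 8]
8/8/8/P => 8/8/8/8   [P ::= 8]

E => E/P => E/P/P => E/P/P/P => P/P/P/P => 8/P/P/P => 8/8/P/P => 8/8/8/P => 8/8/8/8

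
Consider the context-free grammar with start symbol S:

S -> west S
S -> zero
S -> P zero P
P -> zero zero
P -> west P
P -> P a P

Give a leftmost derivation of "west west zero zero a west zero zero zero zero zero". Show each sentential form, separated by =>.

S => west S => west west S => west west P zero P => west west P a P zero P => west west zero zero a P zero P => west west zero zero a west P zero P => west west zero zero a west zero zero zero P => west west zero zero a west zero zero zero zero zero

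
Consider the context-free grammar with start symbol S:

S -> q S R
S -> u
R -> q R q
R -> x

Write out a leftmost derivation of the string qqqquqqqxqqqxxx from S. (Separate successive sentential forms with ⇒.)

S⇒qSR⇒qqSRR⇒qqqSRRR⇒qqqqSRRRR⇒qqqquRRRR⇒qqqquqRqRRR⇒qqqquqqRqqRRR⇒qqqquqqqRqqqRRR⇒qqqquqqqxqqqRRR⇒qqqquqqqxqqqxRR⇒qqqquqqqxqqqxxR⇒qqqquqqqxqqqxxx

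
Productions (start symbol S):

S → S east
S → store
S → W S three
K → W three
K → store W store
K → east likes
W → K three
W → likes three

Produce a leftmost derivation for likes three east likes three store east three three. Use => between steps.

S => W S three => likes three S three => likes three W S three three => likes three K three S three three => likes three east likes three S three three => likes three east likes three S east three three => likes three east likes three store east three three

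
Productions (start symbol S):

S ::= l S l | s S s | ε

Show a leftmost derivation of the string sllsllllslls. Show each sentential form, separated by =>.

S => sSs => slSls => sllSlls => sllsSslls => sllslSlslls => sllsllSllslls => sllsllllslls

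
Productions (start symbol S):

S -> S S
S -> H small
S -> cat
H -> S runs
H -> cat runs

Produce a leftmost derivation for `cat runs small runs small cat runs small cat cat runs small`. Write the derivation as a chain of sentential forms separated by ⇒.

S ⇒ H small ⇒ S runs small ⇒ S S runs small ⇒ S S S runs small ⇒ H small S S runs small ⇒ S runs small S S runs small ⇒ S S runs small S S runs small ⇒ H small S runs small S S runs small ⇒ S runs small S runs small S S runs small ⇒ H small runs small S runs small S S runs small ⇒ cat runs small runs small S runs small S S runs small ⇒ cat runs small runs small cat runs small S S runs small ⇒ cat runs small runs small cat runs small cat S runs small ⇒ cat runs small runs small cat runs small cat cat runs small

S ⇒ H small   [S -> H small]
H small ⇒ S runs small   [H -> S runs]
S runs small ⇒ S S runs small   [S -> S S]
S S runs small ⇒ S S S runs small   [S -> S S]
S S S runs small ⇒ H small S S runs small   [S -> H small]
H small S S runs small ⇒ S runs small S S runs small   [H -> S runs]
S runs small S S runs small ⇒ S S runs small S S runs small   [S -> S S]
S S runs small S S runs small ⇒ H small S runs small S S runs small   [S -> H small]
H small S runs small S S runs small ⇒ S runs small S runs small S S runs small   [H -> S runs]
S runs small S runs small S S runs small ⇒ H small runs small S runs small S S runs small   [S -> H small]
H small runs small S runs small S S runs small ⇒ cat runs small runs small S runs small S S runs small   [H -> cat runs]
cat runs small runs small S runs small S S runs small ⇒ cat runs small runs small cat runs small S S runs small   [S -> cat]
cat runs small runs small cat runs small S S runs small ⇒ cat runs small runs small cat runs small cat S runs small   [S -> cat]
cat runs small runs small cat runs small cat S runs small ⇒ cat runs small runs small cat runs small cat cat runs small   [S -> cat]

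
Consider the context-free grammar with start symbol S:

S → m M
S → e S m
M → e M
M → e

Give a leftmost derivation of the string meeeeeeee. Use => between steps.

S => mM => meM => meeM => meeeM => meeeeM => meeeeeM => meeeeeeM => meeeeeeeM => meeeeeeee

S => mM   [S → m M]
mM => meM   [M → e M]
meM => meeM   [M → e M]
meeM => meeeM   [M → e M]
meeeM => meeeeM   [M → e M]
meeeeM => meeeeeM   [M → e M]
meeeeeM => meeeeeeM   [M → e M]
meeeeeeM => meeeeeeeM   [M → e M]
meeeeeeeM => meeeeeeee   [M → e]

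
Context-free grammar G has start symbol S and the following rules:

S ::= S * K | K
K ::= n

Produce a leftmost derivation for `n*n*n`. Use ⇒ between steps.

S ⇒ S*K ⇒ S*K*K ⇒ K*K*K ⇒ n*K*K ⇒ n*n*K ⇒ n*n*n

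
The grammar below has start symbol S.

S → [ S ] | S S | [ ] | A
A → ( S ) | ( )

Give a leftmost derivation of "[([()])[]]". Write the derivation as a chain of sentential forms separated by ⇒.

S ⇒ [S] ⇒ [SS] ⇒ [AS] ⇒ [(S)S] ⇒ [([S])S] ⇒ [([A])S] ⇒ [([()])S] ⇒ [([()])[]]

S ⇒ [S]   [S → [ S ]]
[S] ⇒ [SS]   [S → S S]
[SS] ⇒ [AS]   [S → A]
[AS] ⇒ [(S)S]   [A → ( S )]
[(S)S] ⇒ [([S])S]   [S → [ S ]]
[([S])S] ⇒ [([A])S]   [S → A]
[([A])S] ⇒ [([()])S]   [A → ( )]
[([()])S] ⇒ [([()])[]]   [S → [ ]]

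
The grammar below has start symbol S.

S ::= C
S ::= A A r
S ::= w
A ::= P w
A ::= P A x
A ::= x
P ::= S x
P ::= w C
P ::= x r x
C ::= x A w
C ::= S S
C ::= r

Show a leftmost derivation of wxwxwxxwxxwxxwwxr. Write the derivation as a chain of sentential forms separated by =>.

S => AAr   [S ::= A A r]
AAr => PwAr   [A ::= P w]
PwAr => wCwAr   [P ::= w C]
wCwAr => wxAwwAr   [C ::= x A w]
wxAwwAr => wxPAxwwAr   [A ::= P A x]
wxPAxwwAr => wxwCAxwwAr   [P ::= w C]
wxwCAxwwAr => wxwxAwAxwwAr   [C ::= x A w]
wxwxAwAxwwAr => wxwxPAxwAxwwAr   [A ::= P A x]
wxwxPAxwAxwwAr => wxwxwCAxwAxwwAr   [P ::= w C]
wxwxwCAxwAxwwAr => wxwxwxAwAxwAxwwAr   [C ::= x A w]
wxwxwxAwAxwAxwwAr => wxwxwxxwAxwAxwwAr   [A ::= x]
wxwxwxxwAxwAxwwAr => wxwxwxxwxxwAxwwAr   [A ::= x]
wxwxwxxwxxwAxwwAr => wxwxwxxwxxwxxwwAr   [A ::= x]
wxwxwxxwxxwxxwwAr => wxwxwxxwxxwxxwwxr   [A ::= x]

S => AAr => PwAr => wCwAr => wxAwwAr => wxPAxwwAr => wxwCAxwwAr => wxwxAwAxwwAr => wxwxPAxwAxwwAr => wxwxwCAxwAxwwAr => wxwxwxAwAxwAxwwAr => wxwxwxxwAxwAxwwAr => wxwxwxxwxxwAxwwAr => wxwxwxxwxxwxxwwAr => wxwxwxxwxxwxxwwxr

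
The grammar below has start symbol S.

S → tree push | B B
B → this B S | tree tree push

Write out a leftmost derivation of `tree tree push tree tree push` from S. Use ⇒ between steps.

S ⇒ B B ⇒ tree tree push B ⇒ tree tree push tree tree push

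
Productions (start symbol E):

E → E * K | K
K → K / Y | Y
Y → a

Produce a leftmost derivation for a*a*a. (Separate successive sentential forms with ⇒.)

E ⇒ E*K   [E → E * K]
E*K ⇒ E*K*K   [E → E * K]
E*K*K ⇒ K*K*K   [E → K]
K*K*K ⇒ Y*K*K   [K → Y]
Y*K*K ⇒ a*K*K   [Y → a]
a*K*K ⇒ a*Y*K   [K → Y]
a*Y*K ⇒ a*a*K   [Y → a]
a*a*K ⇒ a*a*Y   [K → Y]
a*a*Y ⇒ a*a*a   [Y → a]

E⇒E*K⇒E*K*K⇒K*K*K⇒Y*K*K⇒a*K*K⇒a*Y*K⇒a*a*K⇒a*a*Y⇒a*a*a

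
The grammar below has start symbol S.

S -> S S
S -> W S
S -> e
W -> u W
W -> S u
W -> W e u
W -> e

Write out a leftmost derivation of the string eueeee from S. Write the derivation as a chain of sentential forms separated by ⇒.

S ⇒ SS ⇒ SSS ⇒ SSSS ⇒ WSSSS ⇒ SuSSSS ⇒ euSSSS ⇒ eueSSS ⇒ eueeSS ⇒ eueeeS ⇒ eueeee

S ⇒ SS   [S -> S S]
SS ⇒ SSS   [S -> S S]
SSS ⇒ SSSS   [S -> S S]
SSSS ⇒ WSSSS   [S -> W S]
WSSSS ⇒ SuSSSS   [W -> S u]
SuSSSS ⇒ euSSSS   [S -> e]
euSSSS ⇒ eueSSS   [S -> e]
eueSSS ⇒ eueeSS   [S -> e]
eueeSS ⇒ eueeeS   [S -> e]
eueeeS ⇒ eueeee   [S -> e]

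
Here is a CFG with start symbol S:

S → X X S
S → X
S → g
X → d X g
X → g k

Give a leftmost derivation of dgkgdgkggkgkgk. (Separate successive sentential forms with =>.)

S => XXS   [S → X X S]
XXS => dXgXS   [X → d X g]
dXgXS => dgkgXS   [X → g k]
dgkgXS => dgkgdXgS   [X → d X g]
dgkgdXgS => dgkgdgkgS   [X → g k]
dgkgdgkgS => dgkgdgkgXXS   [S → X X S]
dgkgdgkgXXS => dgkgdgkggkXS   [X → g k]
dgkgdgkggkXS => dgkgdgkggkgkS   [X → g k]
dgkgdgkggkgkS => dgkgdgkggkgkX   [S → X]
dgkgdgkggkgkX => dgkgdgkggkgkgk   [X → g k]

S => XXS => dXgXS => dgkgXS => dgkgdXgS => dgkgdgkgS => dgkgdgkgXXS => dgkgdgkggkXS => dgkgdgkggkgkS => dgkgdgkggkgkX => dgkgdgkggkgkgk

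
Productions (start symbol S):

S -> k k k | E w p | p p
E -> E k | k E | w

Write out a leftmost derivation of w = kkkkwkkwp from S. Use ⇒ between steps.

S ⇒ Ewp ⇒ kEwp ⇒ kEkwp ⇒ kkEkwp ⇒ kkkEkwp ⇒ kkkkEkwp ⇒ kkkkEkkwp ⇒ kkkkwkkwp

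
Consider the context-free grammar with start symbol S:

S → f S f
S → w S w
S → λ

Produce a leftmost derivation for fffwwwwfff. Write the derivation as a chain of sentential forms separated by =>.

S => fSf   [S → f S f]
fSf => ffSff   [S → f S f]
ffSff => fffSfff   [S → f S f]
fffSfff => fffwSwfff   [S → w S w]
fffwSwfff => fffwwSwwfff   [S → w S w]
fffwwSwwfff => fffwwwwfff   [S → λ]

S => fSf => ffSff => fffSfff => fffwSwfff => fffwwSwwfff => fffwwwwfff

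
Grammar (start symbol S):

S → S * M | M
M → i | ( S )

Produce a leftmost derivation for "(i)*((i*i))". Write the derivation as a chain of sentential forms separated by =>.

S=>S*M=>M*M=>(S)*M=>(M)*M=>(i)*M=>(i)*(S)=>(i)*(M)=>(i)*((S))=>(i)*((S*M))=>(i)*((M*M))=>(i)*((i*M))=>(i)*((i*i))

S => S*M   [S → S * M]
S*M => M*M   [S → M]
M*M => (S)*M   [M → ( S )]
(S)*M => (M)*M   [S → M]
(M)*M => (i)*M   [M → i]
(i)*M => (i)*(S)   [M → ( S )]
(i)*(S) => (i)*(M)   [S → M]
(i)*(M) => (i)*((S))   [M → ( S )]
(i)*((S)) => (i)*((S*M))   [S → S * M]
(i)*((S*M)) => (i)*((M*M))   [S → M]
(i)*((M*M)) => (i)*((i*M))   [M → i]
(i)*((i*M)) => (i)*((i*i))   [M → i]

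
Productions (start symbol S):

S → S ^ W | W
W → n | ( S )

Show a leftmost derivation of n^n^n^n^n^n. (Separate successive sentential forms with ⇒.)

S ⇒ S^W ⇒ S^W^W ⇒ S^W^W^W ⇒ S^W^W^W^W ⇒ S^W^W^W^W^W ⇒ W^W^W^W^W^W ⇒ n^W^W^W^W^W ⇒ n^n^W^W^W^W ⇒ n^n^n^W^W^W ⇒ n^n^n^n^W^W ⇒ n^n^n^n^n^W ⇒ n^n^n^n^n^n

S ⇒ S^W   [S → S ^ W]
S^W ⇒ S^W^W   [S → S ^ W]
S^W^W ⇒ S^W^W^W   [S → S ^ W]
S^W^W^W ⇒ S^W^W^W^W   [S → S ^ W]
S^W^W^W^W ⇒ S^W^W^W^W^W   [S → S ^ W]
S^W^W^W^W^W ⇒ W^W^W^W^W^W   [S → W]
W^W^W^W^W^W ⇒ n^W^W^W^W^W   [W → n]
n^W^W^W^W^W ⇒ n^n^W^W^W^W   [W → n]
n^n^W^W^W^W ⇒ n^n^n^W^W^W   [W → n]
n^n^n^W^W^W ⇒ n^n^n^n^W^W   [W → n]
n^n^n^n^W^W ⇒ n^n^n^n^n^W   [W → n]
n^n^n^n^n^W ⇒ n^n^n^n^n^n   [W → n]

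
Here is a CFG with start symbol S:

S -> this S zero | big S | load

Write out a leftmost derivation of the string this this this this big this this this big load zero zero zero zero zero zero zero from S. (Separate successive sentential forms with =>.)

S => this S zero   [S -> this S zero]
this S zero => this this S zero zero   [S -> this S zero]
this this S zero zero => this this this S zero zero zero   [S -> this S zero]
this this this S zero zero zero => this this this this S zero zero zero zero   [S -> this S zero]
this this this this S zero zero zero zero => this this this this big S zero zero zero zero   [S -> big S]
this this this this big S zero zero zero zero => this this this this big this S zero zero zero zero zero   [S -> this S zero]
this this this this big this S zero zero zero zero zero => this this this this big this this S zero zero zero zero zero zero   [S -> this S zero]
this this this this big this this S zero zero zero zero zero zero => this this this this big this this this S zero zero zero zero zero zero zero   [S -> this S zero]
this this this this big this this this S zero zero zero zero zero zero zero => this this this this big this this this big S zero zero zero zero zero zero zero   [S -> big S]
this this this this big this this this big S zero zero zero zero zero zero zero => this this this this big this this this big load zero zero zero zero zero zero zero   [S -> load]

S => this S zero => this this S zero zero => this this this S zero zero zero => this this this this S zero zero zero zero => this this this this big S zero zero zero zero => this this this this big this S zero zero zero zero zero => this this this this big this this S zero zero zero zero zero zero => this this this this big this this this S zero zero zero zero zero zero zero => this this this this big this this this big S zero zero zero zero zero zero zero => this this this this big this this this big load zero zero zero zero zero zero zero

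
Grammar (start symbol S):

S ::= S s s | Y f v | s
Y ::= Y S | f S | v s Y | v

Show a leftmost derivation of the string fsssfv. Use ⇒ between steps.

S⇒Yfv⇒fSfv⇒fSssfv⇒fsssfv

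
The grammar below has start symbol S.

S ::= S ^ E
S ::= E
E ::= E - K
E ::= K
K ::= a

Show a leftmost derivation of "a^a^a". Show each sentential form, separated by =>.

S => S^E   [S ::= S ^ E]
S^E => S^E^E   [S ::= S ^ E]
S^E^E => E^E^E   [S ::= E]
E^E^E => K^E^E   [E ::= K]
K^E^E => a^E^E   [K ::= a]
a^E^E => a^K^E   [E ::= K]
a^K^E => a^a^E   [K ::= a]
a^a^E => a^a^K   [E ::= K]
a^a^K => a^a^a   [K ::= a]

S => S^E => S^E^E => E^E^E => K^E^E => a^E^E => a^K^E => a^a^E => a^a^K => a^a^a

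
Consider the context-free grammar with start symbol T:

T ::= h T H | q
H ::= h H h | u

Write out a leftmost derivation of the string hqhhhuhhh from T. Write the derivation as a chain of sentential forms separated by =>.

T => hTH   [T ::= h T H]
hTH => hqH   [T ::= q]
hqH => hqhHh   [H ::= h H h]
hqhHh => hqhhHhh   [H ::= h H h]
hqhhHhh => hqhhhHhhh   [H ::= h H h]
hqhhhHhhh => hqhhhuhhh   [H ::= u]

T => hTH => hqH => hqhHh => hqhhHhh => hqhhhHhhh => hqhhhuhhh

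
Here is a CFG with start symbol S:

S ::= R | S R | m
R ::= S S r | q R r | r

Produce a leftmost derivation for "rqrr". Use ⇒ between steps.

S ⇒ SR ⇒ RR ⇒ rR ⇒ rqRr ⇒ rqrr

S ⇒ SR   [S ::= S R]
SR ⇒ RR   [S ::= R]
RR ⇒ rR   [R ::= r]
rR ⇒ rqRr   [R ::= q R r]
rqRr ⇒ rqrr   [R ::= r]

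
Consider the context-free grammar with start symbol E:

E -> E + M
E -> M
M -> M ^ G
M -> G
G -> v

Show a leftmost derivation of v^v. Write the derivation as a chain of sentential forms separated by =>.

E=>M=>M^G=>G^G=>v^G=>v^v

E => M   [E -> M]
M => M^G   [M -> M ^ G]
M^G => G^G   [M -> G]
G^G => v^G   [G -> v]
v^G => v^v   [G -> v]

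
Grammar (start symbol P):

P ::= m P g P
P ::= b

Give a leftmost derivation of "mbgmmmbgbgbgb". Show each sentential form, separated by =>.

P => mPgP   [P ::= m P g P]
mPgP => mbgP   [P ::= b]
mbgP => mbgmPgP   [P ::= m P g P]
mbgmPgP => mbgmmPgPgP   [P ::= m P g P]
mbgmmPgPgP => mbgmmmPgPgPgP   [P ::= m P g P]
mbgmmmPgPgPgP => mbgmmmbgPgPgP   [P ::= b]
mbgmmmbgPgPgP => mbgmmmbgbgPgP   [P ::= b]
mbgmmmbgbgPgP => mbgmmmbgbgbgP   [P ::= b]
mbgmmmbgbgbgP => mbgmmmbgbgbgb   [P ::= b]

P => mPgP => mbgP => mbgmPgP => mbgmmPgPgP => mbgmmmPgPgPgP => mbgmmmbgPgPgP => mbgmmmbgbgPgP => mbgmmmbgbgbgP => mbgmmmbgbgbgb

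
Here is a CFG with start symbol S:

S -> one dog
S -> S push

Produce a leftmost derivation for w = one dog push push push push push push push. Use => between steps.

S => S push => S push push => S push push push => S push push push push => S push push push push push => S push push push push push push => S push push push push push push push => one dog push push push push push push push

S => S push   [S -> S push]
S push => S push push   [S -> S push]
S push push => S push push push   [S -> S push]
S push push push => S push push push push   [S -> S push]
S push push push push => S push push push push push   [S -> S push]
S push push push push push => S push push push push push push   [S -> S push]
S push push push push push push => S push push push push push push push   [S -> S push]
S push push push push push push push => one dog push push push push push push push   [S -> one dog]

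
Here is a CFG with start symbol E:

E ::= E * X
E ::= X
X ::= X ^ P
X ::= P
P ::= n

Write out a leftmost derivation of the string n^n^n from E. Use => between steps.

E => X => X^P => X^P^P => P^P^P => n^P^P => n^n^P => n^n^n

E => X   [E ::= X]
X => X^P   [X ::= X ^ P]
X^P => X^P^P   [X ::= X ^ P]
X^P^P => P^P^P   [X ::= P]
P^P^P => n^P^P   [P ::= n]
n^P^P => n^n^P   [P ::= n]
n^n^P => n^n^n   [P ::= n]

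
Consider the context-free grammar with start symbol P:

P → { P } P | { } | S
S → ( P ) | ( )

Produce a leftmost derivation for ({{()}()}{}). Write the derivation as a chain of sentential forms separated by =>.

P => S   [P → S]
S => (P)   [S → ( P )]
(P) => ({P}P)   [P → { P } P]
({P}P) => ({{P}P}P)   [P → { P } P]
({{P}P}P) => ({{S}P}P)   [P → S]
({{S}P}P) => ({{()}P}P)   [S → ( )]
({{()}P}P) => ({{()}S}P)   [P → S]
({{()}S}P) => ({{()}()}P)   [S → ( )]
({{()}()}P) => ({{()}()}{})   [P → { }]

P => S => (P) => ({P}P) => ({{P}P}P) => ({{S}P}P) => ({{()}P}P) => ({{()}S}P) => ({{()}()}P) => ({{()}()}{})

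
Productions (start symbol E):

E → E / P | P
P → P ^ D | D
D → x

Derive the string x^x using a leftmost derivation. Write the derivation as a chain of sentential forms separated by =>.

E => P => P^D => D^D => x^D => x^x

E => P   [E → P]
P => P^D   [P → P ^ D]
P^D => D^D   [P → D]
D^D => x^D   [D → x]
x^D => x^x   [D → x]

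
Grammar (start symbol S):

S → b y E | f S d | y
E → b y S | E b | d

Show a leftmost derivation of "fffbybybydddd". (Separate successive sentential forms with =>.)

S => fSd => ffSdd => fffSddd => fffbyEddd => fffbybySddd => fffbybybyEddd => fffbybybydddd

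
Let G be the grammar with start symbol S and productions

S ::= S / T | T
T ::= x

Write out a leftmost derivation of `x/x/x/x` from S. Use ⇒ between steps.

S ⇒ S/T ⇒ S/T/T ⇒ S/T/T/T ⇒ T/T/T/T ⇒ x/T/T/T ⇒ x/x/T/T ⇒ x/x/x/T ⇒ x/x/x/x

S ⇒ S/T   [S ::= S / T]
S/T ⇒ S/T/T   [S ::= S / T]
S/T/T ⇒ S/T/T/T   [S ::= S / T]
S/T/T/T ⇒ T/T/T/T   [S ::= T]
T/T/T/T ⇒ x/T/T/T   [T ::= x]
x/T/T/T ⇒ x/x/T/T   [T ::= x]
x/x/T/T ⇒ x/x/x/T   [T ::= x]
x/x/x/T ⇒ x/x/x/x   [T ::= x]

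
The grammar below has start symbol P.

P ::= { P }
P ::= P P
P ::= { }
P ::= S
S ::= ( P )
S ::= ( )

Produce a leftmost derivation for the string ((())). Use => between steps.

P => S => (P) => (S) => ((P)) => ((S)) => ((()))

P => S   [P ::= S]
S => (P)   [S ::= ( P )]
(P) => (S)   [P ::= S]
(S) => ((P))   [S ::= ( P )]
((P)) => ((S))   [P ::= S]
((S)) => ((()))   [S ::= ( )]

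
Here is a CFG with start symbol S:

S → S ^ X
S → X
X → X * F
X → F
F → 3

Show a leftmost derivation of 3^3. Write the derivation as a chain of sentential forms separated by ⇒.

S ⇒ S^X ⇒ X^X ⇒ F^X ⇒ 3^X ⇒ 3^F ⇒ 3^3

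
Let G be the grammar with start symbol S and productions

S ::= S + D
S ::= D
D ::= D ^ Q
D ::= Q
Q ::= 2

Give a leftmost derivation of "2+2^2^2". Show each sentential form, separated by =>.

S => S+D => D+D => Q+D => 2+D => 2+D^Q => 2+D^Q^Q => 2+Q^Q^Q => 2+2^Q^Q => 2+2^2^Q => 2+2^2^2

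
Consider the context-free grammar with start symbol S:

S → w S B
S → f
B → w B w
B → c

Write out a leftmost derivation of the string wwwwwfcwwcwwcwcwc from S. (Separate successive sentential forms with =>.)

S => wSB => wwSBB => wwwSBBB => wwwwSBBBB => wwwwwSBBBBB => wwwwwfBBBBB => wwwwwfcBBBB => wwwwwfcwBwBBB => wwwwwfcwwBwwBBB => wwwwwfcwwcwwBBB => wwwwwfcwwcwwcBB => wwwwwfcwwcwwcwBwB => wwwwwfcwwcwwcwcwB => wwwwwfcwwcwwcwcwc

S => wSB   [S → w S B]
wSB => wwSBB   [S → w S B]
wwSBB => wwwSBBB   [S → w S B]
wwwSBBB => wwwwSBBBB   [S → w S B]
wwwwSBBBB => wwwwwSBBBBB   [S → w S B]
wwwwwSBBBBB => wwwwwfBBBBB   [S → f]
wwwwwfBBBBB => wwwwwfcBBBB   [B → c]
wwwwwfcBBBB => wwwwwfcwBwBBB   [B → w B w]
wwwwwfcwBwBBB => wwwwwfcwwBwwBBB   [B → w B w]
wwwwwfcwwBwwBBB => wwwwwfcwwcwwBBB   [B → c]
wwwwwfcwwcwwBBB => wwwwwfcwwcwwcBB   [B → c]
wwwwwfcwwcwwcBB => wwwwwfcwwcwwcwBwB   [B → w B w]
wwwwwfcwwcwwcwBwB => wwwwwfcwwcwwcwcwB   [B → c]
wwwwwfcwwcwwcwcwB => wwwwwfcwwcwwcwcwc   [B → c]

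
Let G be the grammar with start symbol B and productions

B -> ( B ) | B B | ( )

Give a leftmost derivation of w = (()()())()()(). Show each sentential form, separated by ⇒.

B⇒BB⇒BBB⇒BBBB⇒(B)BBB⇒(BB)BBB⇒(()B)BBB⇒(()BB)BBB⇒(()()B)BBB⇒(()()())BBB⇒(()()())()BB⇒(()()())()()B⇒(()()())()()()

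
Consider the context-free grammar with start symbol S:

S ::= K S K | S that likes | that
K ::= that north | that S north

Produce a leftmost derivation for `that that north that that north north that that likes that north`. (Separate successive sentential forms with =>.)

S => K S K   [S ::= K S K]
K S K => that S north S K   [K ::= that S north]
that S north S K => that K S K north S K   [S ::= K S K]
that K S K north S K => that that north S K north S K   [K ::= that north]
that that north S K north S K => that that north that K north S K   [S ::= that]
that that north that K north S K => that that north that that north north S K   [K ::= that north]
that that north that that north north S K => that that north that that north north S that likes K   [S ::= S that likes]
that that north that that north north S that likes K => that that north that that north north that that likes K   [S ::= that]
that that north that that north north that that likes K => that that north that that north north that that likes that north   [K ::= that north]

S => K S K => that S north S K => that K S K north S K => that that north S K north S K => that that north that K north S K => that that north that that north north S K => that that north that that north north S that likes K => that that north that that north north that that likes K => that that north that that north north that that likes that north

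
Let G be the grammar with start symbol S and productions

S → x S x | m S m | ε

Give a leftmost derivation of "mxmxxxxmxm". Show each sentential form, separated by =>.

S=>mSm=>mxSxm=>mxmSmxm=>mxmxSxmxm=>mxmxxSxxmxm=>mxmxxxxmxm

S => mSm   [S → m S m]
mSm => mxSxm   [S → x S x]
mxSxm => mxmSmxm   [S → m S m]
mxmSmxm => mxmxSxmxm   [S → x S x]
mxmxSxmxm => mxmxxSxxmxm   [S → x S x]
mxmxxSxxmxm => mxmxxxxmxm   [S → ε]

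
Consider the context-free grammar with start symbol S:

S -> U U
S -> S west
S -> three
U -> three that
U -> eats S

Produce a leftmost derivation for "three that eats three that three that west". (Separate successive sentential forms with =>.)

S => S west => U U west => three that U west => three that eats S west => three that eats U U west => three that eats three that U west => three that eats three that three that west

S => S west   [S -> S west]
S west => U U west   [S -> U U]
U U west => three that U west   [U -> three that]
three that U west => three that eats S west   [U -> eats S]
three that eats S west => three that eats U U west   [S -> U U]
three that eats U U west => three that eats three that U west   [U -> three that]
three that eats three that U west => three that eats three that three that west   [U -> three that]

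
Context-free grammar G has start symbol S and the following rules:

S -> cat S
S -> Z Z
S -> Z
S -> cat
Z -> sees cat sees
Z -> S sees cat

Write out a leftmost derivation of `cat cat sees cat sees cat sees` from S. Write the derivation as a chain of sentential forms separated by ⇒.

S ⇒ cat S ⇒ cat Z Z ⇒ cat S sees cat Z ⇒ cat cat sees cat Z ⇒ cat cat sees cat sees cat sees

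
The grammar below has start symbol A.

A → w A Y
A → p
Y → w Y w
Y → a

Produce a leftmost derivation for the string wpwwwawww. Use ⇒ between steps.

A⇒wAY⇒wpY⇒wpwYw⇒wpwwYww⇒wpwwwYwww⇒wpwwwawww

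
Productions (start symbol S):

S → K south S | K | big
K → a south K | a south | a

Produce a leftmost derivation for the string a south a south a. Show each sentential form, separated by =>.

S => K   [S → K]
K => a south K   [K → a south K]
a south K => a south a south K   [K → a south K]
a south a south K => a south a south a   [K → a]

S => K => a south K => a south a south K => a south a south a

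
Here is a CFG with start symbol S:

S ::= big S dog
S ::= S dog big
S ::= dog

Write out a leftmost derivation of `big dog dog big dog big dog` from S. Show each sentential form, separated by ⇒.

S ⇒ big S dog ⇒ big S dog big dog ⇒ big S dog big dog big dog ⇒ big dog dog big dog big dog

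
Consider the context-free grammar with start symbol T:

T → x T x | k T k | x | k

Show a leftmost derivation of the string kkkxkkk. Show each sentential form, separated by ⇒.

T⇒kTk⇒kkTkk⇒kkkTkkk⇒kkkxkkk

T ⇒ kTk   [T → k T k]
kTk ⇒ kkTkk   [T → k T k]
kkTkk ⇒ kkkTkkk   [T → k T k]
kkkTkkk ⇒ kkkxkkk   [T → x]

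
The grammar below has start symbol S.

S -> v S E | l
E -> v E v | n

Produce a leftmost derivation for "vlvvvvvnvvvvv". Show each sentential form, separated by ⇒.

S ⇒ vSE   [S -> v S E]
vSE ⇒ vlE   [S -> l]
vlE ⇒ vlvEv   [E -> v E v]
vlvEv ⇒ vlvvEvv   [E -> v E v]
vlvvEvv ⇒ vlvvvEvvv   [E -> v E v]
vlvvvEvvv ⇒ vlvvvvEvvvv   [E -> v E v]
vlvvvvEvvvv ⇒ vlvvvvvEvvvvv   [E -> v E v]
vlvvvvvEvvvvv ⇒ vlvvvvvnvvvvv   [E -> n]

S⇒vSE⇒vlE⇒vlvEv⇒vlvvEvv⇒vlvvvEvvv⇒vlvvvvEvvvv⇒vlvvvvvEvvvvv⇒vlvvvvvnvvvvv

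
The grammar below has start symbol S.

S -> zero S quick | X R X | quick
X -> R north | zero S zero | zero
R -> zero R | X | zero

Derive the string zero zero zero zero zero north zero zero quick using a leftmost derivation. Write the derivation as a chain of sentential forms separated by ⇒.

S ⇒ zero S quick ⇒ zero X R X quick ⇒ zero R north R X quick ⇒ zero zero R north R X quick ⇒ zero zero zero R north R X quick ⇒ zero zero zero zero R north R X quick ⇒ zero zero zero zero X north R X quick ⇒ zero zero zero zero zero north R X quick ⇒ zero zero zero zero zero north zero X quick ⇒ zero zero zero zero zero north zero zero quick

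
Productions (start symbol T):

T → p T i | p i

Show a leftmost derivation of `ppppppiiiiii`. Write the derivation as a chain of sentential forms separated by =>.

T => pTi   [T → p T i]
pTi => ppTii   [T → p T i]
ppTii => pppTiii   [T → p T i]
pppTiii => ppppTiiii   [T → p T i]
ppppTiiii => pppppTiiiii   [T → p T i]
pppppTiiiii => ppppppiiiiii   [T → p i]

T=>pTi=>ppTii=>pppTiii=>ppppTiiii=>pppppTiiiii=>ppppppiiiiii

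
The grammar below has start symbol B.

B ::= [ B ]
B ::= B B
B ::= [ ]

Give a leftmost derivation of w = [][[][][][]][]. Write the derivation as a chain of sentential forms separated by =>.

B => BB => []B => []BB => [][B]B => [][BB]B => [][BBB]B => [][BBBB]B => [][[]BBB]B => [][[][]BB]B => [][[][][]B]B => [][[][][][]]B => [][[][][][]][]

B => BB   [B ::= B B]
BB => []B   [B ::= [ ]]
[]B => []BB   [B ::= B B]
[]BB => [][B]B   [B ::= [ B ]]
[][B]B => [][BB]B   [B ::= B B]
[][BB]B => [][BBB]B   [B ::= B B]
[][BBB]B => [][BBBB]B   [B ::= B B]
[][BBBB]B => [][[]BBB]B   [B ::= [ ]]
[][[]BBB]B => [][[][]BB]B   [B ::= [ ]]
[][[][]BB]B => [][[][][]B]B   [B ::= [ ]]
[][[][][]B]B => [][[][][][]]B   [B ::= [ ]]
[][[][][][]]B => [][[][][][]][]   [B ::= [ ]]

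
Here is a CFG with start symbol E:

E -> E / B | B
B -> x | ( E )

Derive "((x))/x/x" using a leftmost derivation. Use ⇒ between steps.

E ⇒ E/B   [E -> E / B]
E/B ⇒ E/B/B   [E -> E / B]
E/B/B ⇒ B/B/B   [E -> B]
B/B/B ⇒ (E)/B/B   [B -> ( E )]
(E)/B/B ⇒ (B)/B/B   [E -> B]
(B)/B/B ⇒ ((E))/B/B   [B -> ( E )]
((E))/B/B ⇒ ((B))/B/B   [E -> B]
((B))/B/B ⇒ ((x))/B/B   [B -> x]
((x))/B/B ⇒ ((x))/x/B   [B -> x]
((x))/x/B ⇒ ((x))/x/x   [B -> x]

E ⇒ E/B ⇒ E/B/B ⇒ B/B/B ⇒ (E)/B/B ⇒ (B)/B/B ⇒ ((E))/B/B ⇒ ((B))/B/B ⇒ ((x))/B/B ⇒ ((x))/x/B ⇒ ((x))/x/x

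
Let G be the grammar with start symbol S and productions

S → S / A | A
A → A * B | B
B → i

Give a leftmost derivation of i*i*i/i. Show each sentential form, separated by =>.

S => S/A   [S → S / A]
S/A => A/A   [S → A]
A/A => A*B/A   [A → A * B]
A*B/A => A*B*B/A   [A → A * B]
A*B*B/A => B*B*B/A   [A → B]
B*B*B/A => i*B*B/A   [B → i]
i*B*B/A => i*i*B/A   [B → i]
i*i*B/A => i*i*i/A   [B → i]
i*i*i/A => i*i*i/B   [A → B]
i*i*i/B => i*i*i/i   [B → i]

S => S/A => A/A => A*B/A => A*B*B/A => B*B*B/A => i*B*B/A => i*i*B/A => i*i*i/A => i*i*i/B => i*i*i/i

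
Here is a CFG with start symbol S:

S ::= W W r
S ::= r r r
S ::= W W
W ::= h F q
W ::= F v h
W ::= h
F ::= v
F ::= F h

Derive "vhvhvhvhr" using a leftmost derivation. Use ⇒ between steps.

S ⇒ WWr ⇒ FvhWr ⇒ FhvhWr ⇒ vhvhWr ⇒ vhvhFvhr ⇒ vhvhFhvhr ⇒ vhvhvhvhr

S ⇒ WWr   [S ::= W W r]
WWr ⇒ FvhWr   [W ::= F v h]
FvhWr ⇒ FhvhWr   [F ::= F h]
FhvhWr ⇒ vhvhWr   [F ::= v]
vhvhWr ⇒ vhvhFvhr   [W ::= F v h]
vhvhFvhr ⇒ vhvhFhvhr   [F ::= F h]
vhvhFhvhr ⇒ vhvhvhvhr   [F ::= v]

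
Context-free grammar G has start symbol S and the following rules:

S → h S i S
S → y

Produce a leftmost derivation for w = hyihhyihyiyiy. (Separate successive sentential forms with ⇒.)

S ⇒ hSiS ⇒ hyiS ⇒ hyihSiS ⇒ hyihhSiSiS ⇒ hyihhyiSiS ⇒ hyihhyihSiSiS ⇒ hyihhyihyiSiS ⇒ hyihhyihyiyiS ⇒ hyihhyihyiyiy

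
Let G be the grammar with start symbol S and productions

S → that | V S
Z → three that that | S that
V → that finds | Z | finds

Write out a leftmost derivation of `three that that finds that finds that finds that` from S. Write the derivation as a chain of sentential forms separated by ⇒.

S ⇒ V S ⇒ Z S ⇒ three that that S ⇒ three that that V S ⇒ three that that finds S ⇒ three that that finds V S ⇒ three that that finds that finds S ⇒ three that that finds that finds V S ⇒ three that that finds that finds that finds S ⇒ three that that finds that finds that finds that

S ⇒ V S   [S → V S]
V S ⇒ Z S   [V → Z]
Z S ⇒ three that that S   [Z → three that that]
three that that S ⇒ three that that V S   [S → V S]
three that that V S ⇒ three that that finds S   [V → finds]
three that that finds S ⇒ three that that finds V S   [S → V S]
three that that finds V S ⇒ three that that finds that finds S   [V → that finds]
three that that finds that finds S ⇒ three that that finds that finds V S   [S → V S]
three that that finds that finds V S ⇒ three that that finds that finds that finds S   [V → that finds]
three that that finds that finds that finds S ⇒ three that that finds that finds that finds that   [S → that]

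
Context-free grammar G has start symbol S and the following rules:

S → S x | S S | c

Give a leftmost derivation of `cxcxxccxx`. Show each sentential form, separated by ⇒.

S⇒Sx⇒SSx⇒SxSx⇒cxSx⇒cxSxx⇒cxSSxx⇒cxSSSxx⇒cxSxSSxx⇒cxSxxSSxx⇒cxcxxSSxx⇒cxcxxcSxx⇒cxcxxccxx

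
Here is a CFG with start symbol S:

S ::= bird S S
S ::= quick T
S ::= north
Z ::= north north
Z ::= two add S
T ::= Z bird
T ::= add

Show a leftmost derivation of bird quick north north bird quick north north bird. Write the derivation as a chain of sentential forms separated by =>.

S => bird S S => bird quick T S => bird quick Z bird S => bird quick north north bird S => bird quick north north bird quick T => bird quick north north bird quick Z bird => bird quick north north bird quick north north bird

S => bird S S   [S ::= bird S S]
bird S S => bird quick T S   [S ::= quick T]
bird quick T S => bird quick Z bird S   [T ::= Z bird]
bird quick Z bird S => bird quick north north bird S   [Z ::= north north]
bird quick north north bird S => bird quick north north bird quick T   [S ::= quick T]
bird quick north north bird quick T => bird quick north north bird quick Z bird   [T ::= Z bird]
bird quick north north bird quick Z bird => bird quick north north bird quick north north bird   [Z ::= north north]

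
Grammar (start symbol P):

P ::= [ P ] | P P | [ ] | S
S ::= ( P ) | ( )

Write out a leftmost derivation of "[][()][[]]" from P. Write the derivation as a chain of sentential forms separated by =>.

P => PP => []P => []PP => [][P]P => [][S]P => [][()]P => [][()][P] => [][()][[]]

P => PP   [P ::= P P]
PP => []P   [P ::= [ ]]
[]P => []PP   [P ::= P P]
[]PP => [][P]P   [P ::= [ P ]]
[][P]P => [][S]P   [P ::= S]
[][S]P => [][()]P   [S ::= ( )]
[][()]P => [][()][P]   [P ::= [ P ]]
[][()][P] => [][()][[]]   [P ::= [ ]]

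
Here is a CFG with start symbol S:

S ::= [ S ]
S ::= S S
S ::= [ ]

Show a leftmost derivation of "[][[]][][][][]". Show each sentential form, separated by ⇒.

S ⇒ SS ⇒ SSS ⇒ SSSS ⇒ SSSSS ⇒ SSSSSS ⇒ []SSSSS ⇒ [][S]SSSS ⇒ [][[]]SSSS ⇒ [][[]][]SSS ⇒ [][[]][][]SS ⇒ [][[]][][][]S ⇒ [][[]][][][][]

S ⇒ SS   [S ::= S S]
SS ⇒ SSS   [S ::= S S]
SSS ⇒ SSSS   [S ::= S S]
SSSS ⇒ SSSSS   [S ::= S S]
SSSSS ⇒ SSSSSS   [S ::= S S]
SSSSSS ⇒ []SSSSS   [S ::= [ ]]
[]SSSSS ⇒ [][S]SSSS   [S ::= [ S ]]
[][S]SSSS ⇒ [][[]]SSSS   [S ::= [ ]]
[][[]]SSSS ⇒ [][[]][]SSS   [S ::= [ ]]
[][[]][]SSS ⇒ [][[]][][]SS   [S ::= [ ]]
[][[]][][]SS ⇒ [][[]][][][]S   [S ::= [ ]]
[][[]][][][]S ⇒ [][[]][][][][]   [S ::= [ ]]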